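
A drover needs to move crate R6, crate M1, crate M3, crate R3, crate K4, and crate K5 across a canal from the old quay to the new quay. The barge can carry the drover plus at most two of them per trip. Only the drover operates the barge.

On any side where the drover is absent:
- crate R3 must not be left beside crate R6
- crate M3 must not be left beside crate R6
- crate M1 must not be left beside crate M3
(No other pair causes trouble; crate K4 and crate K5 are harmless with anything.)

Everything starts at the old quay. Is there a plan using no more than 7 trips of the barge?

Yes — this plan uses 5 crossings (≤ 7):
1. Drover goes to the new quay with crate M1 and crate R6.  [the old quay: crate K4, crate K5, crate M3, crate R3 | the new quay: crate M1, crate R6]
2. Drover goes back to the old quay alone.  [the old quay: crate K4, crate K5, crate M3, crate R3 | the new quay: crate M1, crate R6]
3. Drover goes to the new quay with crate K4 and crate K5.  [the old quay: crate M3, crate R3 | the new quay: crate K4, crate K5, crate M1, crate R6]
4. Drover goes back to the old quay alone.  [the old quay: crate M3, crate R3 | the new quay: crate K4, crate K5, crate M1, crate R6]
5. Drover goes to the new quay with crate M3 and crate R3.  [the old quay: — | the new quay: crate K4, crate K5, crate M1, crate M3, crate R3, crate R6]

Yes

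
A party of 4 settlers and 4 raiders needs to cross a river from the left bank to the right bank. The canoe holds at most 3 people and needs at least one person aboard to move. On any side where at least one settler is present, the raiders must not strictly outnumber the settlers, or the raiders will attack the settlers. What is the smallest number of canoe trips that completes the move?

Counting alone: each trip to the right bank takes at most 3 across and each return brings at least 1 back, so after t trips out (and t−1 returns) at most 3t − (t−1) of the 8 are across; that first reaches 8 at t = 4, so at least 7 crossings are needed.
The safety rule pushes this higher. Following every safe sequence of crossings, the most of the 8 that can be at the right bank as the canoe arrives there on crossing 7 is 7 — never all 8.
So no plan with fewer than 9 crossings exists, and this one achieves 9:
1. 2 raiders → the right bank.  (the left bank: 4S 2R; the right bank: 0S 2R)
2. 1 raider ← the left bank.  (the left bank: 4S 3R; the right bank: 0S 1R)
3. 3 raiders → the right bank.  (the left bank: 4S 0R; the right bank: 0S 4R)
4. 1 raider ← the left bank.  (the left bank: 4S 1R; the right bank: 0S 3R)
5. 3 settlers → the right bank.  (the left bank: 1S 1R; the right bank: 3S 3R)
6. 1 settler and 1 raider ← the left bank.  (the left bank: 2S 2R; the right bank: 2S 2R)
7. 2 settlers → the right bank.  (the left bank: 0S 2R; the right bank: 4S 2R)
8. 1 raider ← the left bank.  (the left bank: 0S 3R; the right bank: 4S 1R)
9. 3 raiders → the right bank.  (the left bank: 0S 0R; the right bank: 4S 4R)

9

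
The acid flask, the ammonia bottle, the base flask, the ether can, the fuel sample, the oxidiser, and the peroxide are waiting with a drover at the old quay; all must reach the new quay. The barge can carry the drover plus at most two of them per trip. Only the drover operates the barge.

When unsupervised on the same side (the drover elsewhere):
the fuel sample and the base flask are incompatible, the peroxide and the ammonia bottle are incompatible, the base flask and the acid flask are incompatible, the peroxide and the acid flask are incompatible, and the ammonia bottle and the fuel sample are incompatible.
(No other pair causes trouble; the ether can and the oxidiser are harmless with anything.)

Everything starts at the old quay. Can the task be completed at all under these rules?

No

Whatever the first load, the items left behind include a forbidden pair without the drover. No opening move is safe, so no plan exists.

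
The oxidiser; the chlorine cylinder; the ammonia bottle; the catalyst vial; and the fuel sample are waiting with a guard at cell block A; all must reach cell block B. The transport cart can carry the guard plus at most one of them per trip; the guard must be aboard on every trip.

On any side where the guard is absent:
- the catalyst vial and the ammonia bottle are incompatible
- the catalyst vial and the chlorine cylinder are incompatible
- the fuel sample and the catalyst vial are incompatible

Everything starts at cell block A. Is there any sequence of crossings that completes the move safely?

No

Following every safe sequence of crossings from the start, the most of the 5 that can be at cell block B as the transport cart arrives there on crossings 1, 3, 5 is 1, 2, 3 respectively; the best ever achieved is 3 of 5.
From crossing 7 on, no configuration arises that was not already reachable earlier: only 18 distinct safe configurations (who is on which side, and where the transport cart is) can ever be reached, none of them has everyone across, and every continuation just revisits them. So no valid plan exists.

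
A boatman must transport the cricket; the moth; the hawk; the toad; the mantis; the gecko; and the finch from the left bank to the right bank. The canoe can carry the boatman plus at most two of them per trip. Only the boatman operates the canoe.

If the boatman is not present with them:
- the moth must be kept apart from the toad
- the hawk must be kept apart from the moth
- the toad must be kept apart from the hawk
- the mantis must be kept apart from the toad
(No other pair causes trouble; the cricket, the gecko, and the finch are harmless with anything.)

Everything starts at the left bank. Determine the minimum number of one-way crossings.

Counting alone: the boatman can take at most 2 across per trip to the right bank, so moving all 7 needs at least 4 loaded trips out, with a return between consecutive ones — at least 7 crossings.
The safety rule pushes this higher. Following every safe sequence of crossings, the most of the 7 that can be at the right bank as the canoe arrives there on crossings 7, 9 is 5, 6 respectively — never all 7.
So no plan with fewer than 11 crossings exists, and this one achieves 11:
1. Boatman goes to the right bank with the moth and the toad.  [the left bank: the cricket, the finch, the gecko, the hawk, the mantis | the right bank: the moth, the toad]
2. Boatman goes back to the left bank with the moth.  [the left bank: the cricket, the finch, the gecko, the hawk, the mantis, the moth | the right bank: the toad]
3. Boatman goes to the right bank with the cricket and the moth.  [the left bank: the finch, the gecko, the hawk, the mantis | the right bank: the cricket, the moth, the toad]
4. Boatman goes back to the left bank with the moth.  [the left bank: the finch, the gecko, the hawk, the mantis, the moth | the right bank: the cricket, the toad]
5. Boatman goes to the right bank with the mantis and the moth.  [the left bank: the finch, the gecko, the hawk | the right bank: the cricket, the mantis, the moth, the toad]
6. Boatman goes back to the left bank with the toad.  [the left bank: the finch, the gecko, the hawk, the toad | the right bank: the cricket, the mantis, the moth]
7. Boatman goes to the right bank with the gecko and the hawk.  [the left bank: the finch, the toad | the right bank: the cricket, the gecko, the hawk, the mantis, the moth]
8. Boatman goes back to the left bank with the moth.  [the left bank: the finch, the moth, the toad | the right bank: the cricket, the gecko, the hawk, the mantis]
9. Boatman goes to the right bank with the finch and the moth.  [the left bank: the toad | the right bank: the cricket, the finch, the gecko, the hawk, the mantis, the moth]
10. Boatman goes back to the left bank with the moth.  [the left bank: the moth, the toad | the right bank: the cricket, the finch, the gecko, the hawk, the mantis]
11. Boatman goes to the right bank with the moth and the toad.  [the left bank: — | the right bank: the cricket, the finch, the gecko, the hawk, the mantis, the moth, the toad]

11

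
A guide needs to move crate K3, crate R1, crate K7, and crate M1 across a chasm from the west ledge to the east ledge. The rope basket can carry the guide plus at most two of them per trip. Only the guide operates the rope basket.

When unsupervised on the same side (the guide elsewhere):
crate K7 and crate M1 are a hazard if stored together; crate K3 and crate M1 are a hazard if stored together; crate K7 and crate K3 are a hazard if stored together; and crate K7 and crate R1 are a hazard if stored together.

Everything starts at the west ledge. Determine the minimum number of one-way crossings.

5

Counting alone: the guide can take at most 2 across per trip to the east ledge, so moving all 4 needs at least 2 loaded trips out, with a return between consecutive ones — at least 3 crossings.
The safety rule pushes this higher. Following every safe sequence of crossings, the most of the 4 that can be at the east ledge as the rope basket arrives there on crossing 3 is 3 — never all 4.
So no plan with fewer than 5 crossings exists, and this one achieves 5:
1. Guide goes to the east ledge with crate K3 and crate K7.
2. Guide goes back to the west ledge with crate K3.
3. Guide goes to the east ledge with crate K3 and crate R1.
4. Guide goes back to the west ledge with crate K7.
5. Guide goes to the east ledge with crate K7 and crate M1.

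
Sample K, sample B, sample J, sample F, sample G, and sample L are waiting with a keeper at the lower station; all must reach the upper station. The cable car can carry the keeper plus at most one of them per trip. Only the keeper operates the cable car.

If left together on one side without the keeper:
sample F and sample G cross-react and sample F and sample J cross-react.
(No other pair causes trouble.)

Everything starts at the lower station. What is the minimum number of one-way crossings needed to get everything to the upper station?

Counting alone: the keeper can take at most 1 across per trip to the upper station, so moving all 6 needs at least 6 loaded trips out, with a return between consecutive ones — at least 11 crossings.
The safety rule pushes this higher. Following every safe sequence of crossings, the most of the 6 that can be at the upper station as the cable car arrives there on crossing 11 is 5 — never all 6.
So no plan with fewer than 13 crossings exists, and this one achieves 13:
1. Keeper goes to the upper station with sample F.  [the lower station: sample B, sample G, sample J, sample K, sample L | the upper station: sample F]
2. Keeper goes back to the lower station alone.  [the lower station: sample B, sample G, sample J, sample K, sample L | the upper station: sample F]
3. Keeper goes to the upper station with sample K.  [the lower station: sample B, sample G, sample J, sample L | the upper station: sample F, sample K]
4. Keeper goes back to the lower station alone.  [the lower station: sample B, sample G, sample J, sample L | the upper station: sample F, sample K]
5. Keeper goes to the upper station with sample B.  [the lower station: sample G, sample J, sample L | the upper station: sample B, sample F, sample K]
6. Keeper goes back to the lower station alone.  [the lower station: sample G, sample J, sample L | the upper station: sample B, sample F, sample K]
7. Keeper goes to the upper station with sample J.  [the lower station: sample G, sample L | the upper station: sample B, sample F, sample J, sample K]
8. Keeper goes back to the lower station with sample F.  [the lower station: sample F, sample G, sample L | the upper station: sample B, sample J, sample K]
9. Keeper goes to the upper station with sample G.  [the lower station: sample F, sample L | the upper station: sample B, sample G, sample J, sample K]
10. Keeper goes back to the lower station alone.  [the lower station: sample F, sample L | the upper station: sample B, sample G, sample J, sample K]
11. Keeper goes to the upper station with sample L.  [the lower station: sample F | the upper station: sample B, sample G, sample J, sample K, sample L]
12. Keeper goes back to the lower station alone.  [the lower station: sample F | the upper station: sample B, sample G, sample J, sample K, sample L]
13. Keeper goes to the upper station with sample F.  [the lower station: — | the upper station: sample B, sample F, sample G, sample J, sample K, sample L]

13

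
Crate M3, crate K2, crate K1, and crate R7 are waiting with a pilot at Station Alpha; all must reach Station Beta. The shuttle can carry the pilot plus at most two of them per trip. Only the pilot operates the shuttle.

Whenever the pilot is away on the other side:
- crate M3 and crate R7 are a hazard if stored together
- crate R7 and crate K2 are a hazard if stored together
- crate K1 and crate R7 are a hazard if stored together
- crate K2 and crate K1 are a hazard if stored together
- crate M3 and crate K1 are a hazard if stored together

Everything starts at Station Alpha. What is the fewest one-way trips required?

Counting alone: the pilot can take at most 2 across per trip to Station Beta, so moving all 4 needs at least 2 loaded trips out, with a return between consecutive ones — at least 3 crossings.
The safety rule pushes this higher. Following every safe sequence of crossings, the most of the 4 that can be at Station Beta as the shuttle arrives there on crossing 3 is 3 — never all 4.
So no plan with fewer than 5 crossings exists, and this one achieves 5:
1. Pilot goes to Station Beta with crate K1 and crate R7.  [Station Alpha: crate K2, crate M3 | Station Beta: crate K1, crate R7]
2. Pilot goes back to Station Alpha with crate K1.  [Station Alpha: crate K1, crate K2, crate M3 | Station Beta: crate R7]
3. Pilot goes to Station Beta with crate K2 and crate M3.  [Station Alpha: crate K1 | Station Beta: crate K2, crate M3, crate R7]
4. Pilot goes back to Station Alpha with crate R7.  [Station Alpha: crate K1, crate R7 | Station Beta: crate K2, crate M3]
5. Pilot goes to Station Beta with crate K1 and crate R7.  [Station Alpha: — | Station Beta: crate K1, crate K2, crate M3, crate R7]

5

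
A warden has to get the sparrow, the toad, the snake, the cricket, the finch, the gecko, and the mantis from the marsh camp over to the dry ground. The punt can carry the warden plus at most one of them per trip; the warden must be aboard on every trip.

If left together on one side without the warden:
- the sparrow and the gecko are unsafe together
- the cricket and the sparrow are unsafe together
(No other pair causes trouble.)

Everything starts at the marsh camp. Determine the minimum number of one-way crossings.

15

Counting alone: the warden can take at most 1 across per trip to the dry ground, so moving all 7 needs at least 7 loaded trips out, with a return between consecutive ones — at least 13 crossings.
The safety rule pushes this higher. Following every safe sequence of crossings, the most of the 7 that can be at the dry ground as the punt arrives there on crossing 13 is 6 — never all 7.
So no plan with fewer than 15 crossings exists, and this one achieves 15:
1. Warden goes to the dry ground with the sparrow.
2. Warden goes back to the marsh camp alone.
3. Warden goes to the dry ground with the toad.
4. Warden goes back to the marsh camp alone.
5. Warden goes to the dry ground with the snake.
6. Warden goes back to the marsh camp alone.
7. Warden goes to the dry ground with the cricket.
8. Warden goes back to the marsh camp with the sparrow.
9. Warden goes to the dry ground with the gecko.
10. Warden goes back to the marsh camp alone.
11. Warden goes to the dry ground with the finch.
12. Warden goes back to the marsh camp alone.
13. Warden goes to the dry ground with the mantis.
14. Warden goes back to the marsh camp alone.
15. Warden goes to the dry ground with the sparrow.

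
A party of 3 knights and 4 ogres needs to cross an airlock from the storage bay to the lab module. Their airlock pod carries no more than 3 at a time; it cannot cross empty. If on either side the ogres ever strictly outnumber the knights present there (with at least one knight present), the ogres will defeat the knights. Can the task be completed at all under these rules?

The ogres already outnumber the knights at the storage bay before anyone moves, so the starting position itself is disallowed.

No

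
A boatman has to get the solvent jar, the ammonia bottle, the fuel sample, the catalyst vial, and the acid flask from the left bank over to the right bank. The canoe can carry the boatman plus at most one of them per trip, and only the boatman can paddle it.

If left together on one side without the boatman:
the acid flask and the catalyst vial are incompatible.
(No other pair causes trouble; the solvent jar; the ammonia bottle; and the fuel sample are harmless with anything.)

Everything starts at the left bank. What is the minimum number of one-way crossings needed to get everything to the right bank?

9

Counting alone: the boatman can take at most 1 across per trip to the right bank, so moving all 5 needs at least 5 loaded trips out, with a return between consecutive ones — at least 9 crossings.
The plan below uses exactly 9 crossings, so it is optimal:
1. Boatman goes to the right bank with the catalyst vial.  [the left bank: the acid flask, the ammonia bottle, the fuel sample, the solvent jar | the right bank: the catalyst vial]
2. Boatman goes back to the left bank alone.  [the left bank: the acid flask, the ammonia bottle, the fuel sample, the solvent jar | the right bank: the catalyst vial]
3. Boatman goes to the right bank with the solvent jar.  [the left bank: the acid flask, the ammonia bottle, the fuel sample | the right bank: the catalyst vial, the solvent jar]
4. Boatman goes back to the left bank alone.  [the left bank: the acid flask, the ammonia bottle, the fuel sample | the right bank: the catalyst vial, the solvent jar]
5. Boatman goes to the right bank with the ammonia bottle.  [the left bank: the acid flask, the fuel sample | the right bank: the ammonia bottle, the catalyst vial, the solvent jar]
6. Boatman goes back to the left bank alone.  [the left bank: the acid flask, the fuel sample | the right bank: the ammonia bottle, the catalyst vial, the solvent jar]
7. Boatman goes to the right bank with the fuel sample.  [the left bank: the acid flask | the right bank: the ammonia bottle, the catalyst vial, the fuel sample, the solvent jar]
8. Boatman goes back to the left bank alone.  [the left bank: the acid flask | the right bank: the ammonia bottle, the catalyst vial, the fuel sample, the solvent jar]
9. Boatman goes to the right bank with the acid flask.  [the left bank: — | the right bank: the acid flask, the ammonia bottle, the catalyst vial, the fuel sample, the solvent jar]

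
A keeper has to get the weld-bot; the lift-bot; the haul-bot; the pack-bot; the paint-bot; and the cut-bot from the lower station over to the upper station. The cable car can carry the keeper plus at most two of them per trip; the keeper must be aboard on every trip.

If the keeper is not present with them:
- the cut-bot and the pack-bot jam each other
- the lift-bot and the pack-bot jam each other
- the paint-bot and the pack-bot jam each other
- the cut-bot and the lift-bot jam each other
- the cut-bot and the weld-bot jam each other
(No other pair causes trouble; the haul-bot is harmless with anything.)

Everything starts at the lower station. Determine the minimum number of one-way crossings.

9

Counting alone: the keeper can take at most 2 across per trip to the upper station, so moving all 6 needs at least 3 loaded trips out, with a return between consecutive ones — at least 5 crossings.
The safety rule pushes this higher. Following every safe sequence of crossings, the most of the 6 that can be at the upper station as the cable car arrives there on crossings 5, 7 is 4, 5 respectively — never all 6.
So no plan with fewer than 9 crossings exists, and this one achieves 9:
1. Keeper goes to the upper station with the cut-bot and the pack-bot.
2. Keeper goes back to the lower station with the pack-bot.
3. Keeper goes to the upper station with the pack-bot and the weld-bot.
4. Keeper goes back to the lower station with the cut-bot.
5. Keeper goes to the upper station with the haul-bot and the lift-bot.
6. Keeper goes back to the lower station with the lift-bot.
7. Keeper goes to the upper station with the lift-bot and the paint-bot.
8. Keeper goes back to the lower station with the pack-bot.
9. Keeper goes to the upper station with the cut-bot and the pack-bot.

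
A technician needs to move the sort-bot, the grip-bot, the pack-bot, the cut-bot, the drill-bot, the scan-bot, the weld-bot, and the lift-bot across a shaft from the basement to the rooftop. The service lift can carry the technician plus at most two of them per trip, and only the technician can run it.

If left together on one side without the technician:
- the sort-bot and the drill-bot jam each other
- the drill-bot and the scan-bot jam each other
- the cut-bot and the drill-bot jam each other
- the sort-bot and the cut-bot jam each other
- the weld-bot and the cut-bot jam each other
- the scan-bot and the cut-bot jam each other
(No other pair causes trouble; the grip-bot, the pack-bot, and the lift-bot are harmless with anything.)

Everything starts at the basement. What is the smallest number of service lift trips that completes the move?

13

Counting alone: the technician can take at most 2 across per trip to the rooftop, so moving all 8 needs at least 4 loaded trips out, with a return between consecutive ones — at least 7 crossings.
The safety rule pushes this higher. Following every safe sequence of crossings, the most of the 8 that can be at the rooftop as the service lift arrives there on crossings 7, 9, 11 is 5, 6, 7 respectively — never all 8.
So no plan with fewer than 13 crossings exists, and this one achieves 13:
1. Technician goes to the rooftop with the cut-bot and the drill-bot.
2. Technician goes back to the basement with the cut-bot.
3. Technician goes to the rooftop with the cut-bot and the grip-bot.
4. Technician goes back to the basement with the cut-bot.
5. Technician goes to the rooftop with the cut-bot and the pack-bot.
6. Technician goes back to the basement with the cut-bot.
7. Technician goes to the rooftop with the cut-bot and the weld-bot.
8. Technician goes back to the basement with the cut-bot.
9. Technician goes to the rooftop with the scan-bot and the sort-bot.
10. Technician goes back to the basement with the drill-bot.
11. Technician goes to the rooftop with the cut-bot and the lift-bot.
12. Technician goes back to the basement with the cut-bot.
13. Technician goes to the rooftop with the cut-bot and the drill-bot.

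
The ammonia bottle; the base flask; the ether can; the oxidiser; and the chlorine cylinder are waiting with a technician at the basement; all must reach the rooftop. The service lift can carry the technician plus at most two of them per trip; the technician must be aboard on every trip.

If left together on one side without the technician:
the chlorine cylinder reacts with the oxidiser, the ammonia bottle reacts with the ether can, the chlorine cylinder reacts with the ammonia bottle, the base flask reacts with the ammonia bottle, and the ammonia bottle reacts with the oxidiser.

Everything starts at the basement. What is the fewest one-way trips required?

Counting alone: the technician can take at most 2 across per trip to the rooftop, so moving all 5 needs at least 3 loaded trips out, with a return between consecutive ones — at least 5 crossings.
The safety rule pushes this higher. Following every safe sequence of crossings, the most of the 5 that can be at the rooftop as the service lift arrives there on crossing 5 is 4 — never all 5.
So no plan with fewer than 7 crossings exists, and this one achieves 7:
1. Technician goes to the rooftop with the ammonia bottle and the oxidiser.  [the basement: the base flask, the chlorine cylinder, the ether can | the rooftop: the ammonia bottle, the oxidiser]
2. Technician goes back to the basement with the ammonia bottle.  [the basement: the ammonia bottle, the base flask, the chlorine cylinder, the ether can | the rooftop: the oxidiser]
3. Technician goes to the rooftop with the ammonia bottle and the base flask.  [the basement: the chlorine cylinder, the ether can | the rooftop: the ammonia bottle, the base flask, the oxidiser]
4. Technician goes back to the basement with the ammonia bottle.  [the basement: the ammonia bottle, the chlorine cylinder, the ether can | the rooftop: the base flask, the oxidiser]
5. Technician goes to the rooftop with the ammonia bottle and the ether can.  [the basement: the chlorine cylinder | the rooftop: the ammonia bottle, the base flask, the ether can, the oxidiser]
6. Technician goes back to the basement with the ammonia bottle.  [the basement: the ammonia bottle, the chlorine cylinder | the rooftop: the base flask, the ether can, the oxidiser]
7. Technician goes to the rooftop with the ammonia bottle and the chlorine cylinder.  [the basement: — | the rooftop: the ammonia bottle, the base flask, the chlorine cylinder, the ether can, the oxidiser]

7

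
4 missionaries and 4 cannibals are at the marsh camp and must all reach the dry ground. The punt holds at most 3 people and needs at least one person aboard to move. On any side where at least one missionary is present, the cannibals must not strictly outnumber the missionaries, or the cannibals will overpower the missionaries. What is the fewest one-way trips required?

9

Counting alone: each trip to the dry ground takes at most 3 across and each return brings at least 1 back, so after t trips out (and t−1 returns) at most 3t − (t−1) of the 8 are across; that first reaches 8 at t = 4, so at least 7 crossings are needed.
The safety rule pushes this higher. Following every safe sequence of crossings, the most of the 8 that can be at the dry ground as the punt arrives there on crossing 7 is 7 — never all 8.
So no plan with fewer than 9 crossings exists, and this one achieves 9:
1. 2 cannibals → the dry ground.  (the marsh camp: 4M 2C; the dry ground: 0M 2C)
2. 1 cannibal ← the marsh camp.  (the marsh camp: 4M 3C; the dry ground: 0M 1C)
3. 3 cannibals → the dry ground.  (the marsh camp: 4M 0C; the dry ground: 0M 4C)
4. 1 cannibal ← the marsh camp.  (the marsh camp: 4M 1C; the dry ground: 0M 3C)
5. 3 missionaries → the dry ground.  (the marsh camp: 1M 1C; the dry ground: 3M 3C)
6. 1 missionary and 1 cannibal ← the marsh camp.  (the marsh camp: 2M 2C; the dry ground: 2M 2C)
7. 2 missionaries → the dry ground.  (the marsh camp: 0M 2C; the dry ground: 4M 2C)
8. 1 cannibal ← the marsh camp.  (the marsh camp: 0M 3C; the dry ground: 4M 1C)
9. 3 cannibals → the dry ground.  (the marsh camp: 0M 0C; the dry ground: 4M 4C)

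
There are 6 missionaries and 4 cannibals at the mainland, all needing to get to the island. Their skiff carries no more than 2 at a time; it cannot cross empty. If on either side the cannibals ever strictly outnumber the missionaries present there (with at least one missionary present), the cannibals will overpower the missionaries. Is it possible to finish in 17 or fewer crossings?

Yes

Yes — this plan uses 17 crossings (≤ 17):
1. 2 cannibals → the island.  (the mainland: 6M 2C; the island: 0M 2C)
2. 1 cannibal ← the mainland.  (the mainland: 6M 3C; the island: 0M 1C)
3. 2 cannibals → the island.  (the mainland: 6M 1C; the island: 0M 3C)
4. 1 cannibal ← the mainland.  (the mainland: 6M 2C; the island: 0M 2C)
5. 2 missionaries → the island.  (the mainland: 4M 2C; the island: 2M 2C)
6. 1 cannibal ← the mainland.  (the mainland: 4M 3C; the island: 2M 1C)
7. 1 missionary and 1 cannibal → the island.  (the mainland: 3M 2C; the island: 3M 2C)
8. 1 cannibal ← the mainland.  (the mainland: 3M 3C; the island: 3M 1C)
9. 2 cannibals → the island.  (the mainland: 3M 1C; the island: 3M 3C)
10. 1 cannibal ← the mainland.  (the mainland: 3M 2C; the island: 3M 2C)
11. 1 missionary and 1 cannibal → the island.  (the mainland: 2M 1C; the island: 4M 3C)
12. 1 cannibal ← the mainland.  (the mainland: 2M 2C; the island: 4M 2C)
13. 2 cannibals → the island.  (the mainland: 2M 0C; the island: 4M 4C)
14. 1 cannibal ← the mainland.  (the mainland: 2M 1C; the island: 4M 3C)
15. 1 missionary and 1 cannibal → the island.  (the mainland: 1M 0C; the island: 5M 4C)
16. 1 cannibal ← the mainland.  (the mainland: 1M 1C; the island: 5M 3C)
17. 1 missionary and 1 cannibal → the island.  (the mainland: 0M 0C; the island: 6M 4C)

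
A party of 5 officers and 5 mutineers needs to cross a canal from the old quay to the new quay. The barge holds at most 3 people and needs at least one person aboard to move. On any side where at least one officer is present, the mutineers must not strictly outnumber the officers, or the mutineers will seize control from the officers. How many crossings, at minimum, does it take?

11

Counting alone: each trip to the new quay takes at most 3 across and each return brings at least 1 back, so after t trips out (and t−1 returns) at most 3t − (t−1) of the 10 are across; that first reaches 10 at t = 5, so at least 9 crossings are needed.
The safety rule pushes this higher. Following every safe sequence of crossings, the most of the 10 that can be at the new quay as the barge arrives there on crossing 9 is 9 — never all 10.
So no plan with fewer than 11 crossings exists, and this one achieves 11:
1. 2 mutineers → the new quay.  (the old quay: 5O 3M; the new quay: 0O 2M)
2. 1 mutineer ← the old quay.  (the old quay: 5O 4M; the new quay: 0O 1M)
3. 3 mutineers → the new quay.  (the old quay: 5O 1M; the new quay: 0O 4M)
4. 1 mutineer ← the old quay.  (the old quay: 5O 2M; the new quay: 0O 3M)
5. 3 officers → the new quay.  (the old quay: 2O 2M; the new quay: 3O 3M)
6. 1 officer and 1 mutineer ← the old quay.  (the old quay: 3O 3M; the new quay: 2O 2M)
7. 3 officers → the new quay.  (the old quay: 0O 3M; the new quay: 5O 2M)
8. 1 mutineer ← the old quay.  (the old quay: 0O 4M; the new quay: 5O 1M)
9. 2 mutineers → the new quay.  (the old quay: 0O 2M; the new quay: 5O 3M)
10. 1 mutineer ← the old quay.  (the old quay: 0O 3M; the new quay: 5O 2M)
11. 3 mutineers → the new quay.  (the old quay: 0O 0M; the new quay: 5O 5M)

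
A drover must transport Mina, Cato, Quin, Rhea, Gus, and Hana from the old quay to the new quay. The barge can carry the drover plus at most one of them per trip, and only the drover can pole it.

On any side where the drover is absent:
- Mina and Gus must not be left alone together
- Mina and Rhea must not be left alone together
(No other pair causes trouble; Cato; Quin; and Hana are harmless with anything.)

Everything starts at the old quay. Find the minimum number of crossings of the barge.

13

Counting alone: the drover can take at most 1 across per trip to the new quay, so moving all 6 needs at least 6 loaded trips out, with a return between consecutive ones — at least 11 crossings.
The safety rule pushes this higher. Following every safe sequence of crossings, the most of the 6 that can be at the new quay as the barge arrives there on crossing 11 is 5 — never all 6.
So no plan with fewer than 13 crossings exists, and this one achieves 13:
1. Drover goes to the new quay with Mina.  [the old quay: Cato, Gus, Hana, Quin, Rhea | the new quay: Mina]
2. Drover goes back to the old quay alone.  [the old quay: Cato, Gus, Hana, Quin, Rhea | the new quay: Mina]
3. Drover goes to the new quay with Cato.  [the old quay: Gus, Hana, Quin, Rhea | the new quay: Cato, Mina]
4. Drover goes back to the old quay alone.  [the old quay: Gus, Hana, Quin, Rhea | the new quay: Cato, Mina]
5. Drover goes to the new quay with Quin.  [the old quay: Gus, Hana, Rhea | the new quay: Cato, Mina, Quin]
6. Drover goes back to the old quay alone.  [the old quay: Gus, Hana, Rhea | the new quay: Cato, Mina, Quin]
7. Drover goes to the new quay with Rhea.  [the old quay: Gus, Hana | the new quay: Cato, Mina, Quin, Rhea]
8. Drover goes back to the old quay with Mina.  [the old quay: Gus, Hana, Mina | the new quay: Cato, Quin, Rhea]
9. Drover goes to the new quay with Gus.  [the old quay: Hana, Mina | the new quay: Cato, Gus, Quin, Rhea]
10. Drover goes back to the old quay alone.  [the old quay: Hana, Mina | the new quay: Cato, Gus, Quin, Rhea]
11. Drover goes to the new quay with Hana.  [the old quay: Mina | the new quay: Cato, Gus, Hana, Quin, Rhea]
12. Drover goes back to the old quay alone.  [the old quay: Mina | the new quay: Cato, Gus, Hana, Quin, Rhea]
13. Drover goes to the new quay with Mina.  [the old quay: — | the new quay: Cato, Gus, Hana, Mina, Quin, Rhea]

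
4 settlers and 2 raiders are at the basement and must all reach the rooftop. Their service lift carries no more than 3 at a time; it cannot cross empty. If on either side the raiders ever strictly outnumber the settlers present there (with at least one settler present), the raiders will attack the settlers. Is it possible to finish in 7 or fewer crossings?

Yes — this plan uses 5 crossings (≤ 7):
1. 2 raiders → the rooftop.  (the basement: 4S 0R; the rooftop: 0S 2R)
2. 1 raider ← the basement.  (the basement: 4S 1R; the rooftop: 0S 1R)
3. 2 settlers and 1 raider → the rooftop.  (the basement: 2S 0R; the rooftop: 2S 2R)
4. 1 raider ← the basement.  (the basement: 2S 1R; the rooftop: 2S 1R)
5. 2 settlers and 1 raider → the rooftop.  (the basement: 0S 0R; the rooftop: 4S 2R)

Yes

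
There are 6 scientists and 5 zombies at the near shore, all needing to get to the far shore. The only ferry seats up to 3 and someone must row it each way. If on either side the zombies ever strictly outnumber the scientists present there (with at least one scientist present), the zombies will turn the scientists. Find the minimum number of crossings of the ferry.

9

Counting alone: each trip to the far shore takes at most 3 across and each return brings at least 1 back, so after t trips out (and t−1 returns) at most 3t − (t−1) of the 11 are across; that first reaches 11 at t = 5, so at least 9 crossings are needed.
The plan below uses exactly 9 crossings, so it is optimal:
1. 3 zombies → the far shore.  (the near shore: 6S 2Z; the far shore: 0S 3Z)
2. 1 zombie ← the near shore.  (the near shore: 6S 3Z; the far shore: 0S 2Z)
3. 3 scientists → the far shore.  (the near shore: 3S 3Z; the far shore: 3S 2Z)
4. 1 scientist ← the near shore.  (the near shore: 4S 3Z; the far shore: 2S 2Z)
5. 2 scientists and 1 zombie → the far shore.  (the near shore: 2S 2Z; the far shore: 4S 3Z)
6. 1 scientist ← the near shore.  (the near shore: 3S 2Z; the far shore: 3S 3Z)
7. 2 scientists and 1 zombie → the far shore.  (the near shore: 1S 1Z; the far shore: 5S 4Z)
8. 1 scientist ← the near shore.  (the near shore: 2S 1Z; the far shore: 4S 4Z)
9. 2 scientists and 1 zombie → the far shore.  (the near shore: 0S 0Z; the far shore: 6S 5Z)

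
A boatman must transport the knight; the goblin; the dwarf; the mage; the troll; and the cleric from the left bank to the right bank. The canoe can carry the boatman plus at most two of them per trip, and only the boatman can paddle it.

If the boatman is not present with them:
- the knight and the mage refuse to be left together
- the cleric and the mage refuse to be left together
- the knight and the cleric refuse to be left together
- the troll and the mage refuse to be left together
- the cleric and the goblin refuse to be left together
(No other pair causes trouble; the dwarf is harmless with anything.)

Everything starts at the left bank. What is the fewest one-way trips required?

Counting alone: the boatman can take at most 2 across per trip to the right bank, so moving all 6 needs at least 3 loaded trips out, with a return between consecutive ones — at least 5 crossings.
The safety rule pushes this higher. Following every safe sequence of crossings, the most of the 6 that can be at the right bank as the canoe arrives there on crossings 5, 7 is 4, 5 respectively — never all 6.
So no plan with fewer than 9 crossings exists, and this one achieves 9:
1. Boatman goes to the right bank with the cleric and the mage.  [the left bank: the dwarf, the goblin, the knight, the troll | the right bank: the cleric, the mage]
2. Boatman goes back to the left bank with the mage.  [the left bank: the dwarf, the goblin, the knight, the mage, the troll | the right bank: the cleric]
3. Boatman goes to the right bank with the knight and the troll.  [the left bank: the dwarf, the goblin, the mage | the right bank: the cleric, the knight, the troll]
4. Boatman goes back to the left bank with the knight.  [the left bank: the dwarf, the goblin, the knight, the mage | the right bank: the cleric, the troll]
5. Boatman goes to the right bank with the goblin and the knight.  [the left bank: the dwarf, the mage | the right bank: the cleric, the goblin, the knight, the troll]
6. Boatman goes back to the left bank with the cleric.  [the left bank: the cleric, the dwarf, the mage | the right bank: the goblin, the knight, the troll]
7. Boatman goes to the right bank with the dwarf and the mage.  [the left bank: the cleric | the right bank: the dwarf, the goblin, the knight, the mage, the troll]
8. Boatman goes back to the left bank with the mage.  [the left bank: the cleric, the mage | the right bank: the dwarf, the goblin, the knight, the troll]
9. Boatman goes to the right bank with the cleric and the mage.  [the left bank: — | the right bank: the cleric, the dwarf, the goblin, the knight, the mage, the troll]

9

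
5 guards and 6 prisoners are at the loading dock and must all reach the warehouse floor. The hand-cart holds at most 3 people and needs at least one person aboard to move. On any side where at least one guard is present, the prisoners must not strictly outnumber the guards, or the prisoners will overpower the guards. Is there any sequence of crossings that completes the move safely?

The prisoners already outnumber the guards at the loading dock before anyone moves, so the starting position itself is disallowed.

No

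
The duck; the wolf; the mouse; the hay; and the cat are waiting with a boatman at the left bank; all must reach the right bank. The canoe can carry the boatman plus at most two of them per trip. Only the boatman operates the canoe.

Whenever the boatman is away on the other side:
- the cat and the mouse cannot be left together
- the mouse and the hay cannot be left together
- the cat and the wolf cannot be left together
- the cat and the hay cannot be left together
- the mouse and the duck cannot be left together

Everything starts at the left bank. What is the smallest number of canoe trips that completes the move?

7

Counting alone: the boatman can take at most 2 across per trip to the right bank, so moving all 5 needs at least 3 loaded trips out, with a return between consecutive ones — at least 5 crossings.
The safety rule pushes this higher. Following every safe sequence of crossings, the most of the 5 that can be at the right bank as the canoe arrives there on crossing 5 is 4 — never all 5.
So no plan with fewer than 7 crossings exists, and this one achieves 7:
1. Boatman goes to the right bank with the cat and the mouse.
2. Boatman goes back to the left bank with the mouse.
3. Boatman goes to the right bank with the duck and the mouse.
4. Boatman goes back to the left bank with the mouse.
5. Boatman goes to the right bank with the hay and the wolf.
6. Boatman goes back to the left bank with the cat.
7. Boatman goes to the right bank with the cat and the mouse.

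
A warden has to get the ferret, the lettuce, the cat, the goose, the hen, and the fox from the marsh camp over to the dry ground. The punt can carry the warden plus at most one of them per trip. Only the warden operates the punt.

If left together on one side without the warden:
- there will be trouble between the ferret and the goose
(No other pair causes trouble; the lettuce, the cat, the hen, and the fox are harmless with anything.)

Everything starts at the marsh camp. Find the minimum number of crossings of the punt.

11

Counting alone: the warden can take at most 1 across per trip to the dry ground, so moving all 6 needs at least 6 loaded trips out, with a return between consecutive ones — at least 11 crossings.
The plan below uses exactly 11 crossings, so it is optimal:
1. Warden goes to the dry ground with the ferret.  [the marsh camp: the cat, the fox, the goose, the hen, the lettuce | the dry ground: the ferret]
2. Warden goes back to the marsh camp alone.  [the marsh camp: the cat, the fox, the goose, the hen, the lettuce | the dry ground: the ferret]
3. Warden goes to the dry ground with the lettuce.  [the marsh camp: the cat, the fox, the goose, the hen | the dry ground: the ferret, the lettuce]
4. Warden goes back to the marsh camp alone.  [the marsh camp: the cat, the fox, the goose, the hen | the dry ground: the ferret, the lettuce]
5. Warden goes to the dry ground with the cat.  [the marsh camp: the fox, the goose, the hen | the dry ground: the cat, the ferret, the lettuce]
6. Warden goes back to the marsh camp alone.  [the marsh camp: the fox, the goose, the hen | the dry ground: the cat, the ferret, the lettuce]
7. Warden goes to the dry ground with the hen.  [the marsh camp: the fox, the goose | the dry ground: the cat, the ferret, the hen, the lettuce]
8. Warden goes back to the marsh camp alone.  [the marsh camp: the fox, the goose | the dry ground: the cat, the ferret, the hen, the lettuce]
9. Warden goes to the dry ground with the fox.  [the marsh camp: the goose | the dry ground: the cat, the ferret, the fox, the hen, the lettuce]
10. Warden goes back to the marsh camp alone.  [the marsh camp: the goose | the dry ground: the cat, the ferret, the fox, the hen, the lettuce]
11. Warden goes to the dry ground with the goose.  [the marsh camp: — | the dry ground: the cat, the ferret, the fox, the goose, the hen, the lettuce]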